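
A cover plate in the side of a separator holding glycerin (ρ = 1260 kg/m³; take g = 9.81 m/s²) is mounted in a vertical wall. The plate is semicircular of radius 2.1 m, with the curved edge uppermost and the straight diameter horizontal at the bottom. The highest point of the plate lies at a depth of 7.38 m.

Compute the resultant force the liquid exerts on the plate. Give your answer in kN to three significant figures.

F ≈ 735 kN

γ = ρg = 1260 × 9.81 / 1000 = 12.3606 kN/m³.
The centroid lies 4r/(3π) = 0.891268 m above the diameter, so r − 4r/(3π) = 2.1 − 0.891268 = 1.20873 m below the topmost point, so the centroid depth is h_c = 7.38 + 1.20873 = 8.58873 m.
A = πr²/2 = π × 2.1²/2 = 6.92721 m².
Resultant F = γ·h_c·A = 12.3606 × 8.58873 × 6.92721 = 735.405 kN.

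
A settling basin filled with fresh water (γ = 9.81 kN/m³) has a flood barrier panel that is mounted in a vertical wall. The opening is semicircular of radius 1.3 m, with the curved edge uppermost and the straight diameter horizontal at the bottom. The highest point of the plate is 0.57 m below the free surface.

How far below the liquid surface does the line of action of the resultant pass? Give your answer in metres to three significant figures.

γ = 9.81 kN/m³.
The centroid lies 4r/(3π) = 0.551737 m above the diameter, so r − 4r/(3π) = 1.3 − 0.551737 = 0.748263 m below the topmost point, so the centroid depth is h_c = 0.57 + 0.748263 = 1.31826 m.
A = πr²/2 = π × 1.3²/2 = 2.65465 m².
Resultant F = γ·h_c·A = 9.81 × 1.31826 × 2.65465 = 34.3303 kN.
I_c = (π/8 − 8/(9π))·r⁴ = 0.109757 × 1.3⁴ = 0.313477 m⁴.
Centre of pressure: y_p = y_c + I_c/(y_c·A) = 1.31826 + 0.313477/(1.31826 × 2.65465) = 1.31826 + 0.0895772 = 1.40784 m along the plane.

h_p = 1.41 m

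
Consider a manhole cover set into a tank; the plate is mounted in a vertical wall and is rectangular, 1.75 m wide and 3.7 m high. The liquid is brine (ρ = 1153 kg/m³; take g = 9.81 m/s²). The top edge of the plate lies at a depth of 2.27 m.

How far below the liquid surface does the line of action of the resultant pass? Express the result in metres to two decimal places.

h_p = 4.40 m

γ = ρg = 1153 × 9.81 / 1000 = 11.31093 kN/m³.
The centroid lies 3.7/2 = 1.85 m below the top edge, so the centroid depth is h_c = 2.27 + 1.85 = 4.12 m.
A = 1.75 × 3.7 = 6.475 m².
Resultant F = γ·h_c·A = 11.31093 × 4.12 × 6.475 = 301.742 kN.
I_c = b·h³/12 = 1.75 × 3.7³/12 = 7.3869 m⁴.
Centre of pressure: y_p = y_c + I_c/(y_c·A) = 4.12 + 7.3869/(4.12 × 6.475) = 4.12 + 0.276901 = 4.3969 m along the plane.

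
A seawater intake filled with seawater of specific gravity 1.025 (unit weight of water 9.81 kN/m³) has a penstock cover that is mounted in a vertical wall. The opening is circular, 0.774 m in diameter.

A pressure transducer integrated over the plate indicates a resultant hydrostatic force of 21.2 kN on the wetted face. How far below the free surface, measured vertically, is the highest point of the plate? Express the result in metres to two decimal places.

γ = 1.025 × 9.81 = 10.05525 kN/m³.
A = π(0.387)² = 0.470513 m².
From F = γ·h_c·A, the centroid depth is h_c = 21.2/(10.05525 × 0.470513) = 4.48096 m.
The centroid is at the centre, 0.387 m below the top of the plate, so the highest point sits at h_top = 4.48096 − 0.387 = 4.09396 m below the surface.

d_top ≈ 4.09 m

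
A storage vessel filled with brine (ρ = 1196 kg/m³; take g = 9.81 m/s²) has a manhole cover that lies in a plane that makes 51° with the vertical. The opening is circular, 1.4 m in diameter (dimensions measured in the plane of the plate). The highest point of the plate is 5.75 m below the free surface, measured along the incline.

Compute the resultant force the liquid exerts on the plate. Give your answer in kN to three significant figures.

F ≈ 73.3 kN

γ = ρg = 1196 × 9.81 / 1000 = 11.73276 kN/m³.
The plate makes 51° with the vertical, i.e. θ = 90° − 51° = 39° to the horizontal. Measuring y along the incline from the free-surface line, vertical depth h = y·sinθ with sinθ = 0.629320.
The centroid is at the centre, 0.7 m below the top of the plate, so y_c = 5.75 + 0.7 = 6.45 m and h_c = 6.45 × 0.629320 = 4.05911 m.
A = π(0.7)² = 1.53938 m².
Resultant F = γ·h_c·A = 11.73276 × 4.05911 × 1.53938 = 73.3123 kN.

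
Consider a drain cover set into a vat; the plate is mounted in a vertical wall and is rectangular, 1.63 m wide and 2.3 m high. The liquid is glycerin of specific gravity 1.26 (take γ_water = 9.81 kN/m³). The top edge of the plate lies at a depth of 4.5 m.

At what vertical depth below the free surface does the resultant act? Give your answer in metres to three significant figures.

h_p = 5.73 m

γ = 1.26 × 9.81 = 12.3606 kN/m³.
The centroid lies 2.3/2 = 1.15 m below the top edge, so the centroid depth is h_c = 4.5 + 1.15 = 5.65 m.
A = 1.63 × 2.3 = 3.749 m².
Resultant F = γ·h_c·A = 12.3606 × 5.65 × 3.749 = 261.82 kN.
I_c = b·h³/12 = 1.63 × 2.3³/12 = 1.65268 m⁴.
Centre of pressure: y_p = y_c + I_c/(y_c·A) = 5.65 + 1.65268/(5.65 × 3.749) = 5.65 + 0.0780234 = 5.72802 m along the plane.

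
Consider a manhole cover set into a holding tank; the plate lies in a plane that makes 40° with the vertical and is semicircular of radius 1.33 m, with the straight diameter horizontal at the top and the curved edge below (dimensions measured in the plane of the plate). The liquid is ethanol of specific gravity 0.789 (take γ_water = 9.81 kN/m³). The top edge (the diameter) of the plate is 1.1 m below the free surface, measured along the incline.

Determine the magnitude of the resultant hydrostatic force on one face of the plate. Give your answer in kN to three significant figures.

γ = 0.789 × 9.81 = 7.74009 kN/m³.
The plate makes 40° with the vertical, i.e. θ = 90° − 40° = 50° to the horizontal. Measuring y along the incline from the free-surface line, vertical depth h = y·sinθ with sinθ = 0.766044.
The centroid of a semicircle lies 4r/(3π) = 0.56447 m from the diameter, here below the top edge, so y_c = 1.1 + 0.56447 = 1.66447 m and h_c = 1.66447 × 0.766044 = 1.27506 m.
A = πr²/2 = π × 1.33²/2 = 2.77858 m².
Resultant F = γ·h_c·A = 7.74009 × 1.27506 × 2.77858 = 27.422 kN.

F ≈ 27.4 kN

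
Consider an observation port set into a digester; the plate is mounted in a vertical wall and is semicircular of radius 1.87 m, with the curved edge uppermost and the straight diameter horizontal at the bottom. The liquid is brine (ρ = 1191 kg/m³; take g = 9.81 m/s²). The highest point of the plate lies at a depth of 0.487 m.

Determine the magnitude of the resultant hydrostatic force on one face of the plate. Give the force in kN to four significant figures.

γ = ρg = 1191 × 9.81 / 1000 = 11.68371 kN/m³.
The centroid lies 4r/(3π) = 0.793653 m above the diameter, so r − 4r/(3π) = 1.87 − 0.793653 = 1.07635 m below the topmost point, so the centroid depth is h_c = 0.487 + 1.07635 = 1.56335 m.
A = πr²/2 = π × 1.87²/2 = 5.49292 m².
Resultant F = γ·h_c·A = 11.68371 × 1.56335 × 5.49292 = 100.332 kN.

F ≈ 100.3 kN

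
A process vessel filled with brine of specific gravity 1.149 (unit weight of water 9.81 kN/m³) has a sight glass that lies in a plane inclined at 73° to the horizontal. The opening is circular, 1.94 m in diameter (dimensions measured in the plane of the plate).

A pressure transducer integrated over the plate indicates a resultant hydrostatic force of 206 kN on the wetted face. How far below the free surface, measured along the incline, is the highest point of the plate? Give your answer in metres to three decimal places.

y_top ≈ 5.495 m

γ = 1.149 × 9.81 = 11.27169 kN/m³.
A = π(0.97)² = 2.95592 m².
From F = γ·h_c·A, the centroid depth is h_c = 206/(11.27169 × 2.95592) = 6.1828 m.
Let θ = 73° be the plate's angle to the horizontal; measure y along the incline from where the plane meets the free surface. Vertical depth h = y·sinθ with sinθ = 0.956305.
Along the incline, y_c = h_c/sinθ = 6.1828/0.956305 = 6.4653 m.
The centroid is at the centre, 0.97 m below the top of the plate, so the highest point sits at y_top = 6.4653 − 0.97 = 5.4953 m along the incline.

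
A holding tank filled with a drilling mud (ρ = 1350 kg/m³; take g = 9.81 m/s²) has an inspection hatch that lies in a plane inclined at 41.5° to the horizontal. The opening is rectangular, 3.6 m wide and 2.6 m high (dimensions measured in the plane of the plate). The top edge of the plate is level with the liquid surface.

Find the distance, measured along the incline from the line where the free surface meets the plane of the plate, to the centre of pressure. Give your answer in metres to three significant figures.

γ = ρg = 1350 × 9.81 / 1000 = 13.2435 kN/m³.
Let θ = 41.5° be the plate's angle to the horizontal; measure y along the incline from where the plane meets the free surface. Vertical depth h = y·sinθ with sinθ = 0.662620.
The centroid lies 2.6/2 = 1.3 m below the top edge, so y_c = 1.3 m and h_c = 1.3 × 0.662620 = 0.861406 m.
A = 3.6 × 2.6 = 9.36 m².
Resultant F = γ·h_c·A = 13.2435 × 0.861406 × 9.36 = 106.779 kN.
I_c = b·h³/12 = 3.6 × 2.6³/12 = 5.2728 m⁴.
Centre of pressure: y_p = y_c + I_c/(y_c·A) = 1.3 + 5.2728/(1.3 × 9.36) = 1.3 + 0.433333 = 1.73333 m along the plane.

y_p = 1.73 m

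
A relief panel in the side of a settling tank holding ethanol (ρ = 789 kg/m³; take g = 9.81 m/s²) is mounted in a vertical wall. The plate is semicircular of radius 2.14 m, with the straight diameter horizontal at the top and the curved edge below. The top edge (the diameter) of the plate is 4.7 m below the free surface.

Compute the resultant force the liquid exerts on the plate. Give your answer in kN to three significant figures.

γ = ρg = 789 × 9.81 / 1000 = 7.74009 kN/m³.
The centroid of a semicircle lies 4r/(3π) = 0.908244 m from the diameter, here below the top edge, so the centroid depth is h_c = 4.7 + 0.908244 = 5.60824 m.
A = πr²/2 = π × 2.14²/2 = 7.19362 m².
Resultant F = γ·h_c·A = 7.74009 × 5.60824 × 7.19362 = 312.263 kN.

F ≈ 312 kN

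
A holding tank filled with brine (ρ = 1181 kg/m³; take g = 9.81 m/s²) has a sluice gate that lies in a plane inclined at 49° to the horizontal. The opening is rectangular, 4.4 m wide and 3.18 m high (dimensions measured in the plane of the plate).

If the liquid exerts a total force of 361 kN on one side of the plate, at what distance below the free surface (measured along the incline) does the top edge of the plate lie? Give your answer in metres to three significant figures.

γ = ρg = 1181 × 9.81 / 1000 = 11.58561 kN/m³.
A = 4.4 × 3.18 = 13.992 m².
From F = γ·h_c·A, the centroid depth is h_c = 361/(11.58561 × 13.992) = 2.22694 m.
Let θ = 49° be the plate's angle to the horizontal; measure y along the incline from where the plane meets the free surface. Vertical depth h = y·sinθ with sinθ = 0.754710.
Along the incline, y_c = h_c/sinθ = 2.22694/0.754710 = 2.95072 m.
The centroid lies 3.18/2 = 1.59 m below the top edge, so the top edge sits at y_top = 2.95072 − 1.59 = 1.36072 m along the incline.

y_top ≈ 1.36 m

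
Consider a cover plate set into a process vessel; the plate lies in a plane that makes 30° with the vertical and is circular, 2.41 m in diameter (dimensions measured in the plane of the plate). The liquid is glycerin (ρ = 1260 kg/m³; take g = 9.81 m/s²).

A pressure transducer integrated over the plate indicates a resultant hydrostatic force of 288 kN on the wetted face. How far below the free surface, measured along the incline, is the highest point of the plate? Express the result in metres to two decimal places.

y_top ≈ 4.69 m

γ = ρg = 1260 × 9.81 / 1000 = 12.3606 kN/m³.
A = π(1.205)² = 4.56167 m².
From F = γ·h_c·A, the centroid depth is h_c = 288/(12.3606 × 4.56167) = 5.10774 m.
The plate makes 30° with the vertical, i.e. θ = 90° − 30° = 60° to the horizontal. Measuring y along the incline from the free-surface line, vertical depth h = y·sinθ with sinθ = 0.866025.
Along the incline, y_c = h_c/sinθ = 5.10774/0.866025 = 5.89791 m.
The centroid is at the centre, 1.205 m below the top of the plate, so the highest point sits at y_top = 5.89791 − 1.205 = 4.69291 m along the incline.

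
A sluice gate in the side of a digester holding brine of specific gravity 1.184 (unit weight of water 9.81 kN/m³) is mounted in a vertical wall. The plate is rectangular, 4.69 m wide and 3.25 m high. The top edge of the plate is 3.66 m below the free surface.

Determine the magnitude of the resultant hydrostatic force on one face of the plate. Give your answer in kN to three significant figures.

F ≈ 936 kN

γ = 1.184 × 9.81 = 11.61504 kN/m³.
The centroid lies 3.25/2 = 1.625 m below the top edge, so the centroid depth is h_c = 3.66 + 1.625 = 5.285 m.
A = 4.69 × 3.25 = 15.2425 m².
Resultant F = γ·h_c·A = 11.61504 × 5.285 × 15.2425 = 935.668 kN.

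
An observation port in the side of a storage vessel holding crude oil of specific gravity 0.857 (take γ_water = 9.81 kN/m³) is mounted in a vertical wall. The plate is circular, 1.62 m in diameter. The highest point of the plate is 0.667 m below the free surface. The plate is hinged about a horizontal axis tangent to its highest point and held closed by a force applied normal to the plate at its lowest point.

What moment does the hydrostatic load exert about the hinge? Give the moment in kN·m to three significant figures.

γ = 0.857 × 9.81 = 8.40717 kN/m³.
The centroid is at the centre, 0.81 m below the top of the plate, so the centroid depth is h_c = 0.667 + 0.81 = 1.477 m.
A = π(0.81)² = 2.0612 m².
Resultant F = γ·h_c·A = 8.40717 × 1.477 × 2.0612 = 25.5947 kN.
I_c = πr⁴/4 = π × 0.81⁴/4 = 0.338088 m⁴.
Centre of pressure: y_p = y_c + I_c/(y_c·A) = 1.477 + 0.338088/(1.477 × 2.0612) = 1.477 + 0.111053 = 1.58805 m along the plane.
The resultant acts 0.81 + 0.111053 = 0.921053 m (along the plate) below the hinge at the top edge, so the moment about the hinge is M = F × 0.921053 = 25.5947 × 0.921053 = 23.5741 kN·m.

M ≈ 23.6 kN·m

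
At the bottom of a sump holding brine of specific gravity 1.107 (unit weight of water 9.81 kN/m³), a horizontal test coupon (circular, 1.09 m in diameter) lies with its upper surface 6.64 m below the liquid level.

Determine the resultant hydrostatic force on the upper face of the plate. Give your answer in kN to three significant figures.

γ = 1.107 × 9.81 = 10.85967 kN/m³.
The plate is horizontal, so pressure is uniform at p = γ·h = 10.85967 × 6.64 = 72.1082 kN/m².
A = π(0.545)² = 0.933132 m².
F = p·A = 72.1082 × 0.933132 = 67.2865 kN.

F ≈ 67.3 kN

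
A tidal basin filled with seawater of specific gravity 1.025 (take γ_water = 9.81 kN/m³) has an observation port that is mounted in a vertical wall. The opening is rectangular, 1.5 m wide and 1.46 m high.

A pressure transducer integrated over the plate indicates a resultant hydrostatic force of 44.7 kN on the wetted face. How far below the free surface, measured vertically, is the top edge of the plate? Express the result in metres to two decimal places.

d_top ≈ 1.30 m

γ = 1.025 × 9.81 = 10.05525 kN/m³.
A = 1.5 × 1.46 = 2.19 m².
From F = γ·h_c·A, the centroid depth is h_c = 44.7/(10.05525 × 2.19) = 2.02988 m.
The centroid lies 1.46/2 = 0.73 m below the top edge, so the top edge sits at h_top = 2.02988 − 0.73 = 1.29988 m below the surface.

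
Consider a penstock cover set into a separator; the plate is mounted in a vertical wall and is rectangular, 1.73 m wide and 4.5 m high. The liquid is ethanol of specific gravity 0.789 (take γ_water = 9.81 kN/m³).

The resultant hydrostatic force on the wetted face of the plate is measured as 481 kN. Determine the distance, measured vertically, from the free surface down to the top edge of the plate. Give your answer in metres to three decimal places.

d_top ≈ 5.733 m

γ = 0.789 × 9.81 = 7.74009 kN/m³.
A = 1.73 × 4.5 = 7.785 m².
From F = γ·h_c·A, the centroid depth is h_c = 481/(7.74009 × 7.785) = 7.98253 m.
The centroid lies 4.5/2 = 2.25 m below the top edge, so the top edge sits at h_top = 7.98253 − 2.25 = 5.73253 m below the surface.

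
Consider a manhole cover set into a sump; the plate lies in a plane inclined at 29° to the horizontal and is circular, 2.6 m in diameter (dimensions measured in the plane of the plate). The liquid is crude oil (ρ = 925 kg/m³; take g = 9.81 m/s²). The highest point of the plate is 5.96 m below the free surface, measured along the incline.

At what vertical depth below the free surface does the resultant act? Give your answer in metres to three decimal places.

γ = ρg = 925 × 9.81 / 1000 = 9.07425 kN/m³.
Let θ = 29° be the plate's angle to the horizontal; measure y along the incline from where the plane meets the free surface. Vertical depth h = y·sinθ with sinθ = 0.484810.
The centroid is at the centre, 1.3 m below the top of the plate, so y_c = 5.96 + 1.3 = 7.26 m and h_c = 7.26 × 0.484810 = 3.51972 m.
A = π(1.3)² = 5.30929 m².
Resultant F = γ·h_c·A = 9.07425 × 3.51972 × 5.30929 = 169.572 kN.
I_c = πr⁴/4 = π × 1.3⁴/4 = 2.24318 m⁴.
Centre of pressure: y_p = y_c + I_c/(y_c·A) = 7.26 + 2.24318/(7.26 × 5.30929) = 7.26 + 0.0581957 = 7.3182 m along the plane.
Vertically, h_p = y_p·sinθ = 7.3182 × 0.484810 = 3.54794 m.

h_p = 3.548 m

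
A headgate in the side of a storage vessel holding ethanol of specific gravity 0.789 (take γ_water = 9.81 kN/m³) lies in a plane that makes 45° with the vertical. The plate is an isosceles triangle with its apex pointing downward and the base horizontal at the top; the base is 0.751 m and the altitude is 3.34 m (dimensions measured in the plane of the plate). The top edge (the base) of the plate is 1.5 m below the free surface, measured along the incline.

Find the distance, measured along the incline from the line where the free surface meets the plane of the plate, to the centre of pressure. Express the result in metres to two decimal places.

γ = 0.789 × 9.81 = 7.74009 kN/m³.
The plate makes 45° with the vertical, i.e. θ = 90° − 45° = 45° to the horizontal. Measuring y along the incline from the free-surface line, vertical depth h = y·sinθ with sinθ = 0.707107.
With the apex down, the centroid sits h/3 = 3.34/3 = 1.11333 m below the base (the top edge), so y_c = 1.5 + 1.11333 = 2.61333 m and h_c = 2.61333 × 0.707107 = 1.8479 m.
A = ½ × 0.751 × 3.34 = 1.25417 m².
Resultant F = γ·h_c·A = 7.74009 × 1.8479 × 1.25417 = 17.9383 kN.
I_c = b·h³/36 = 0.751 × 3.34³/36 = 0.777279 m⁴.
Centre of pressure: y_p = y_c + I_c/(y_c·A) = 2.61333 + 0.777279/(2.61333 × 1.25417) = 2.61333 + 0.237152 = 2.85048 m along the plane.

y_p = 2.85 m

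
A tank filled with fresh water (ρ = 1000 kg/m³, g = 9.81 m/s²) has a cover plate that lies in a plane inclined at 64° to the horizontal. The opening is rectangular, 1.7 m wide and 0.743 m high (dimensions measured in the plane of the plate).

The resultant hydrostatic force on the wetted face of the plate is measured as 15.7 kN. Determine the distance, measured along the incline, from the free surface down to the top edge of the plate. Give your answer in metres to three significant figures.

γ = ρg = 1000 × 9.81 = 9810 N/m³ = 9.81 kN/m³.
A = 1.7 × 0.743 = 1.2631 m².
From F = γ·h_c·A, the centroid depth is h_c = 15.7/(9.81 × 1.2631) = 1.26705 m.
Let θ = 64° be the plate's angle to the horizontal; measure y along the incline from where the plane meets the free surface. Vertical depth h = y·sinθ with sinθ = 0.898794.
Along the incline, y_c = h_c/sinθ = 1.26705/0.898794 = 1.40972 m.
The centroid lies 0.743/2 = 0.3715 m below the top edge, so the top edge sits at y_top = 1.40972 − 0.3715 = 1.03822 m along the incline.

y_top ≈ 1.04 m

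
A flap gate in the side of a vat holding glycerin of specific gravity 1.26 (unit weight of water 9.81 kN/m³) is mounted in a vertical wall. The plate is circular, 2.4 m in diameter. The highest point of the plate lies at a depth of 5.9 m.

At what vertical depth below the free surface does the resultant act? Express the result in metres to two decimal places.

h_p = 7.15 m

γ = 1.26 × 9.81 = 12.3606 kN/m³.
The centroid is at the centre, 1.2 m below the top of the plate, so the centroid depth is h_c = 5.9 + 1.2 = 7.1 m.
A = π(1.2)² = 4.52389 m².
Resultant F = γ·h_c·A = 12.3606 × 7.1 × 4.52389 = 397.018 kN.
I_c = πr⁴/4 = π × 1.2⁴/4 = 1.6286 m⁴.
Centre of pressure: y_p = y_c + I_c/(y_c·A) = 7.1 + 1.6286/(7.1 × 4.52389) = 7.1 + 0.0507042 = 7.1507 m along the plane.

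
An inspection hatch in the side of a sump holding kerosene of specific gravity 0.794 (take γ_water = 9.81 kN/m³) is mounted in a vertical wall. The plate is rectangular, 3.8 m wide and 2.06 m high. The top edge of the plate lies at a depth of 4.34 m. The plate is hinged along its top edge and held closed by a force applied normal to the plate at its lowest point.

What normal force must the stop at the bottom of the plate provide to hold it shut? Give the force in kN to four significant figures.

γ = 0.794 × 9.81 = 7.78914 kN/m³.
The centroid lies 2.06/2 = 1.03 m below the top edge, so the centroid depth is h_c = 4.34 + 1.03 = 5.37 m.
A = 3.8 × 2.06 = 7.828 m².
Resultant F = γ·h_c·A = 7.78914 × 5.37 × 7.828 = 327.427 kN.
I_c = b·h³/12 = 3.8 × 2.06³/12 = 2.76824 m⁴.
Centre of pressure: y_p = y_c + I_c/(y_c·A) = 5.37 + 2.76824/(5.37 × 7.828) = 5.37 + 0.0658535 = 5.43585 m along the plane.
The resultant acts 1.03 + 0.0658535 = 1.09585 m (along the plate) below the hinge at the top edge, so the moment about the hinge is M = F × 1.09585 = 327.427 × 1.09585 = 358.811 kN·m.
A normal force at the bottom, 2.06 m from the hinge, must supply this moment: P = 358.811/2.06 = 174.18 kN.

P ≈ 174.2 kN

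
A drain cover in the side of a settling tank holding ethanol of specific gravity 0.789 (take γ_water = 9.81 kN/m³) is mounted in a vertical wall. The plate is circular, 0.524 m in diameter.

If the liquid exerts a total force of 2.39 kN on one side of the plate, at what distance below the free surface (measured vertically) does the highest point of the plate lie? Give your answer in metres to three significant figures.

γ = 0.789 × 9.81 = 7.74009 kN/m³.
A = π(0.262)² = 0.215651 m².
From F = γ·h_c·A, the centroid depth is h_c = 2.39/(7.74009 × 0.215651) = 1.43186 m.
The centroid is at the centre, 0.262 m below the top of the plate, so the highest point sits at h_top = 1.43186 − 0.262 = 1.16986 m below the surface.

d_top ≈ 1.17 m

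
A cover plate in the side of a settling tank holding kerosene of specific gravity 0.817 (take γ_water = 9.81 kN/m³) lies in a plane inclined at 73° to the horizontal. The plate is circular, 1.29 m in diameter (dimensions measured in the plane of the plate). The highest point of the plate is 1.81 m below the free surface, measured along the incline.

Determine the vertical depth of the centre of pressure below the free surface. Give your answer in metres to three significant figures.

h_p = 2.39 m

γ = 0.817 × 9.81 = 8.01477 kN/m³.
Let θ = 73° be the plate's angle to the horizontal; measure y along the incline from where the plane meets the free surface. Vertical depth h = y·sinθ with sinθ = 0.956305.
The centroid is at the centre, 0.645 m below the top of the plate, so y_c = 1.81 + 0.645 = 2.455 m and h_c = 2.455 × 0.956305 = 2.34773 m.
A = π(0.645)² = 1.30698 m².
Resultant F = γ·h_c·A = 8.01477 × 2.34773 × 1.30698 = 24.5928 kN.
I_c = πr⁴/4 = π × 0.645⁴/4 = 0.135934 m⁴.
Centre of pressure: y_p = y_c + I_c/(y_c·A) = 2.455 + 0.135934/(2.455 × 1.30698) = 2.455 + 0.042365 = 2.49737 m along the plane.
Vertically, h_p = y_p·sinθ = 2.49737 × 0.956305 = 2.38825 m.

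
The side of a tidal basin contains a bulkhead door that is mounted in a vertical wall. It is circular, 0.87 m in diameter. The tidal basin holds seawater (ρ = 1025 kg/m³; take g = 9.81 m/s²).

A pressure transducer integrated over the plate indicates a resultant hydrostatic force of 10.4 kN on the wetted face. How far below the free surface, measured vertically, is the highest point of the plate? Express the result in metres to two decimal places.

d_top ≈ 1.30 m

γ = ρg = 1025 × 9.81 / 1000 = 10.05525 kN/m³.
A = π(0.435)² = 0.594468 m².
From F = γ·h_c·A, the centroid depth is h_c = 10.4/(10.05525 × 0.594468) = 1.73985 m.
The centroid is at the centre, 0.435 m below the top of the plate, so the highest point sits at h_top = 1.73985 − 0.435 = 1.30485 m below the surface.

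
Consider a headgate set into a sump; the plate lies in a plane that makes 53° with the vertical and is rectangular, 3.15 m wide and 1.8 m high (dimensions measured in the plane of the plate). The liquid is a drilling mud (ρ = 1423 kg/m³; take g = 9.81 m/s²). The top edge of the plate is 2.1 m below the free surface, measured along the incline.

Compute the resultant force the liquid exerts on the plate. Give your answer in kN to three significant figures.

γ = ρg = 1423 × 9.81 / 1000 = 13.95963 kN/m³.
The plate makes 53° with the vertical, i.e. θ = 90° − 53° = 37° to the horizontal. Measuring y along the incline from the free-surface line, vertical depth h = y·sinθ with sinθ = 0.601815.
The centroid lies 1.8/2 = 0.9 m below the top edge, so y_c = 2.1 + 0.9 = 3 m and h_c = 3 × 0.601815 = 1.80544 m.
A = 3.15 × 1.8 = 5.67 m².
Resultant F = γ·h_c·A = 13.95963 × 1.80544 × 5.67 = 142.903 kN.

F ≈ 143 kN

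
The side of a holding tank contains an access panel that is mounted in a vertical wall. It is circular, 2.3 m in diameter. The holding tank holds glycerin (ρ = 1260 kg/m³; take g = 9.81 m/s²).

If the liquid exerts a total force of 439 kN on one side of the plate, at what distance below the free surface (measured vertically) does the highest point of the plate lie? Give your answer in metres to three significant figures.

γ = ρg = 1260 × 9.81 / 1000 = 12.3606 kN/m³.
A = π(1.15)² = 4.15476 m².
From F = γ·h_c·A, the centroid depth is h_c = 439/(12.3606 × 4.15476) = 8.54829 m.
The centroid is at the centre, 1.15 m below the top of the plate, so the highest point sits at h_top = 8.54829 − 1.15 = 7.39829 m below the surface.

d_top ≈ 7.40 m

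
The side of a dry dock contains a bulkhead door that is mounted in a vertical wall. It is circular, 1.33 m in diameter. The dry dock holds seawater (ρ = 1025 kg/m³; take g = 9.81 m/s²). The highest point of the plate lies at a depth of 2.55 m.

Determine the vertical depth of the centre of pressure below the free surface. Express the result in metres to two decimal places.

γ = ρg = 1025 × 9.81 / 1000 = 10.05525 kN/m³.
The centroid is at the centre, 0.665 m below the top of the plate, so the centroid depth is h_c = 2.55 + 0.665 = 3.215 m.
A = π(0.665)² = 1.38929 m².
Resultant F = γ·h_c·A = 10.05525 × 3.215 × 1.38929 = 44.9125 kN.
I_c = πr⁴/4 = π × 0.665⁴/4 = 0.153595 m⁴.
Centre of pressure: y_p = y_c + I_c/(y_c·A) = 3.215 + 0.153595/(3.215 × 1.38929) = 3.215 + 0.0343877 = 3.24939 m along the plane.

h_p = 3.25 m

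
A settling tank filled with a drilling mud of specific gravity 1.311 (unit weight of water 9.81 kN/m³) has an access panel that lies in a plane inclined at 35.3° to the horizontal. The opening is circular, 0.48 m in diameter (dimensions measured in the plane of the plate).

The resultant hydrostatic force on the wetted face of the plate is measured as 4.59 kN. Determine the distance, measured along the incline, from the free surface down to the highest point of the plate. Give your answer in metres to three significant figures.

y_top ≈ 3.17 m

γ = 1.311 × 9.81 = 12.86091 kN/m³.
A = π(0.24)² = 0.180956 m².
From F = γ·h_c·A, the centroid depth is h_c = 4.59/(12.86091 × 0.180956) = 1.97228 m.
Let θ = 35.3° be the plate's angle to the horizontal; measure y along the incline from where the plane meets the free surface. Vertical depth h = y·sinθ with sinθ = 0.577858.
Along the incline, y_c = h_c/sinθ = 1.97228/0.577858 = 3.41309 m.
The centroid is at the centre, 0.24 m below the top of the plate, so the highest point sits at y_top = 3.41309 − 0.24 = 3.17309 m along the incline.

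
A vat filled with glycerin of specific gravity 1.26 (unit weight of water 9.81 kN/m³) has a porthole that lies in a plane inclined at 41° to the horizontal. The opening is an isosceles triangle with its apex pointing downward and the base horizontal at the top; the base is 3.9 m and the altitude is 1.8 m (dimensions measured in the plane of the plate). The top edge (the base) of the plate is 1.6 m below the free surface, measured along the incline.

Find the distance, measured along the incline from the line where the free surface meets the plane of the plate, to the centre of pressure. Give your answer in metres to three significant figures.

y_p = 2.28 m

γ = 1.26 × 9.81 = 12.3606 kN/m³.
Let θ = 41° be the plate's angle to the horizontal; measure y along the incline from where the plane meets the free surface. Vertical depth h = y·sinθ with sinθ = 0.656059.
With the apex down, the centroid sits h/3 = 1.8/3 = 0.6 m below the base (the top edge), so y_c = 1.6 + 0.6 = 2.2 m and h_c = 2.2 × 0.656059 = 1.44333 m.
A = ½ × 3.9 × 1.8 = 3.51 m².
Resultant F = γ·h_c·A = 12.3606 × 1.44333 × 3.51 = 62.6199 kN.
I_c = b·h³/36 = 3.9 × 1.8³/36 = 0.6318 m⁴.
Centre of pressure: y_p = y_c + I_c/(y_c·A) = 2.2 + 0.6318/(2.2 × 3.51) = 2.2 + 0.0818182 = 2.28182 m along the plane.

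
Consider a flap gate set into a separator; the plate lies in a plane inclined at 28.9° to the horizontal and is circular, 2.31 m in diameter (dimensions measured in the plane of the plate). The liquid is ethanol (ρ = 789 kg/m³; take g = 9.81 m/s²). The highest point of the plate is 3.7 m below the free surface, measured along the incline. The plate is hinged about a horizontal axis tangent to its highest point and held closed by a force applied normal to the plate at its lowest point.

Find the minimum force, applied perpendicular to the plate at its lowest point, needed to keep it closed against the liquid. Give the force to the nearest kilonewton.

γ = ρg = 789 × 9.81 / 1000 = 7.74009 kN/m³.
Let θ = 28.9° be the plate's angle to the horizontal; measure y along the incline from where the plane meets the free surface. Vertical depth h = y·sinθ with sinθ = 0.483282.
The centroid is at the centre, 1.155 m below the top of the plate, so y_c = 3.7 + 1.155 = 4.855 m and h_c = 4.855 × 0.483282 = 2.34633 m.
A = π(1.155)² = 4.19096 m².
Resultant F = γ·h_c·A = 7.74009 × 2.34633 × 4.19096 = 76.1112 kN.
I_c = πr⁴/4 = π × 1.155⁴/4 = 1.39771 m⁴.
Centre of pressure: y_p = y_c + I_c/(y_c·A) = 4.855 + 1.39771/(4.855 × 4.19096) = 4.855 + 0.0686933 = 4.92369 m along the plane.
The resultant acts 1.155 + 0.0686933 = 1.22369 m (along the plate) below the hinge at the top edge, so the moment about the hinge is M = F × 1.22369 = 76.1112 × 1.22369 = 93.1365 kN·m.
A normal force at the bottom, 2.31 m from the hinge, must supply this moment: P = 93.1365/2.31 = 40.3188 kN.

P ≈ 40 kN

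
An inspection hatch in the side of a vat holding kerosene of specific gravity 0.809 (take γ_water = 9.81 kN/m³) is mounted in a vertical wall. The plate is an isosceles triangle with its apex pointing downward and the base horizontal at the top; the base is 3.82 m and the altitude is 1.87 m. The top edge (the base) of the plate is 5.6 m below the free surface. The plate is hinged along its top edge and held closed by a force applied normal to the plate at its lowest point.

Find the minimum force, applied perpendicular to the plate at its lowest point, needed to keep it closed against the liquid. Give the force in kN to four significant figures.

P ≈ 61.75 kN

γ = 0.809 × 9.81 = 7.93629 kN/m³.
With the apex down, the centroid sits h/3 = 1.87/3 = 0.623333 m below the base (the top edge), so the centroid depth is h_c = 5.6 + 0.623333 = 6.22333 m.
A = ½ × 3.82 × 1.87 = 3.5717 m².
Resultant F = γ·h_c·A = 7.93629 × 6.22333 × 3.5717 = 176.407 kN.
I_c = b·h³/36 = 3.82 × 1.87³/36 = 0.693882 m⁴.
Centre of pressure: y_p = y_c + I_c/(y_c·A) = 6.22333 + 0.693882/(6.22333 × 3.5717) = 6.22333 + 0.0312168 = 6.25455 m along the plane.
The resultant acts 0.623333 + 0.0312168 = 0.65455 m (along the plate) below the hinge at the top edge, so the moment about the hinge is M = F × 0.65455 = 176.407 × 0.65455 = 115.467 kN·m.
A normal force at the bottom, 1.87 m from the hinge, must supply this moment: P = 115.467/1.87 = 61.7471 kN.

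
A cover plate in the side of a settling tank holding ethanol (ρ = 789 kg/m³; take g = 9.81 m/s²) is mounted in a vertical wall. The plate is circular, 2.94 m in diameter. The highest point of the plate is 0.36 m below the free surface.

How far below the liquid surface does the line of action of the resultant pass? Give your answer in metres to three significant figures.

h_p = 2.13 m

γ = ρg = 789 × 9.81 / 1000 = 7.74009 kN/m³.
The centroid is at the centre, 1.47 m below the top of the plate, so the centroid depth is h_c = 0.36 + 1.47 = 1.83 m.
A = π(1.47)² = 6.78867 m².
Resultant F = γ·h_c·A = 7.74009 × 1.83 × 6.78867 = 96.1572 kN.
I_c = πr⁴/4 = π × 1.47⁴/4 = 3.66741 m⁴.
Centre of pressure: y_p = y_c + I_c/(y_c·A) = 1.83 + 3.66741/(1.83 × 6.78867) = 1.83 + 0.295205 = 2.12521 m along the plane.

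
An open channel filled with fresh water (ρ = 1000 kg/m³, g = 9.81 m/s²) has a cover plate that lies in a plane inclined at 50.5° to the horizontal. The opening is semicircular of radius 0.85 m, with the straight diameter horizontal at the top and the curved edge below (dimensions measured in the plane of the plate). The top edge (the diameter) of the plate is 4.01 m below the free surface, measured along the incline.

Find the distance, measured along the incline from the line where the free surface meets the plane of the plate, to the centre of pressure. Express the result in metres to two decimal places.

y_p = 4.38 m

γ = ρg = 1000 × 9.81 = 9810 N/m³ = 9.81 kN/m³.
Let θ = 50.5° be the plate's angle to the horizontal; measure y along the incline from where the plane meets the free surface. Vertical depth h = y·sinθ with sinθ = 0.771625.
The centroid of a semicircle lies 4r/(3π) = 0.360751 m from the diameter, here below the top edge, so y_c = 4.01 + 0.360751 = 4.37075 m and h_c = 4.37075 × 0.771625 = 3.37258 m.
A = πr²/2 = π × 0.85²/2 = 1.1349 m².
Resultant F = γ·h_c·A = 9.81 × 3.37258 × 1.1349 = 37.5482 kN.
I_c = (π/8 − 8/(9π))·r⁴ = 0.109757 × 0.85⁴ = 0.0572938 m⁴.
Centre of pressure: y_p = y_c + I_c/(y_c·A) = 4.37075 + 0.0572938/(4.37075 × 1.1349) = 4.37075 + 0.0115503 = 4.3823 m along the plane.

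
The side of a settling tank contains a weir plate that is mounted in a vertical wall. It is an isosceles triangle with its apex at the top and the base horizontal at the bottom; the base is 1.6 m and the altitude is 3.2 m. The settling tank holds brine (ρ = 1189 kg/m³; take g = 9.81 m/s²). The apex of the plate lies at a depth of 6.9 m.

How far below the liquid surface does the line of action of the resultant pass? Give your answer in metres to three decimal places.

h_p = 9.096 m

γ = ρg = 1189 × 9.81 / 1000 = 11.66409 kN/m³.
With the apex up, the centroid sits 2h/3 = 2 × 3.2/3 = 2.13333 m below the apex, so the centroid depth is h_c = 6.9 + 2.13333 = 9.03333 m.
A = ½ × 1.6 × 3.2 = 2.56 m².
Resultant F = γ·h_c·A = 11.66409 × 9.03333 × 2.56 = 269.736 kN.
I_c = b·h³/36 = 1.6 × 3.2³/36 = 1.45636 m⁴.
Centre of pressure: y_p = y_c + I_c/(y_c·A) = 9.03333 + 1.45636/(9.03333 × 2.56) = 9.03333 + 0.0629768 = 9.09631 m along the plane.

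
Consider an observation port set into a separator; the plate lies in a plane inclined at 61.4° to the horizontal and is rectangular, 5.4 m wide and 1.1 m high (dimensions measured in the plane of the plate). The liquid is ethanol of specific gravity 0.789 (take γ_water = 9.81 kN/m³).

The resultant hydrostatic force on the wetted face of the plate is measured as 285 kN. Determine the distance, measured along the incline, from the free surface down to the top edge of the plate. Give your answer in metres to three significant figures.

y_top ≈ 6.51 m

γ = 0.789 × 9.81 = 7.74009 kN/m³.
A = 5.4 × 1.1 = 5.94 m².
From F = γ·h_c·A, the centroid depth is h_c = 285/(7.74009 × 5.94) = 6.19887 m.
Let θ = 61.4° be the plate's angle to the horizontal; measure y along the incline from where the plane meets the free surface. Vertical depth h = y·sinθ with sinθ = 0.877983.
Along the incline, y_c = h_c/sinθ = 6.19887/0.877983 = 7.06035 m.
The centroid lies 1.1/2 = 0.55 m below the top edge, so the top edge sits at y_top = 7.06035 − 0.55 = 6.51035 m along the incline.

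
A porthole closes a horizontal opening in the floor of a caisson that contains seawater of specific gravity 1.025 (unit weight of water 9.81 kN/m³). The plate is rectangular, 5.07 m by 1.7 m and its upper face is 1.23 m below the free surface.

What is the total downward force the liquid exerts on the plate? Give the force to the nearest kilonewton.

γ = 1.025 × 9.81 = 10.05525 kN/m³.
The plate is horizontal, so pressure is uniform at p = γ·h = 10.05525 × 1.23 = 12.368 kN/m².
A = 5.07 × 1.7 = 8.619 m².
F = p·A = 12.368 × 8.619 = 106.6 kN.

F ≈ 107 kN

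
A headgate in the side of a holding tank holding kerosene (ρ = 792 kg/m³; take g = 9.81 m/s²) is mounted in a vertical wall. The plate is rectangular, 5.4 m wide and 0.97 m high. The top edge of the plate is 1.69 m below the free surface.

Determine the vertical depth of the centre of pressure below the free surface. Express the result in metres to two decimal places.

γ = ρg = 792 × 9.81 / 1000 = 7.76952 kN/m³.
The centroid lies 0.97/2 = 0.485 m below the top edge, so the centroid depth is h_c = 1.69 + 0.485 = 2.175 m.
A = 5.4 × 0.97 = 5.238 m².
Resultant F = γ·h_c·A = 7.76952 × 2.175 × 5.238 = 88.5154 kN.
I_c = b·h³/12 = 5.4 × 0.97³/12 = 0.410703 m⁴.
Centre of pressure: y_p = y_c + I_c/(y_c·A) = 2.175 + 0.410703/(2.175 × 5.238) = 2.175 + 0.0360498 = 2.21105 m along the plane.

h_p = 2.21 m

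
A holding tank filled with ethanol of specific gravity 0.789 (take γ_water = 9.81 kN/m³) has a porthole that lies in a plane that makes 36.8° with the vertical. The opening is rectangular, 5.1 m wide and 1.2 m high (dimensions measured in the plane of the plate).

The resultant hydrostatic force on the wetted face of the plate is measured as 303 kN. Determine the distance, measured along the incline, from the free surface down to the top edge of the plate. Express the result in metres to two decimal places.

y_top ≈ 7.39 m

γ = 0.789 × 9.81 = 7.74009 kN/m³.
A = 5.1 × 1.2 = 6.12 m².
From F = γ·h_c·A, the centroid depth is h_c = 303/(7.74009 × 6.12) = 6.39654 m.
The plate makes 36.8° with the vertical, i.e. θ = 90° − 36.8° = 53.2° to the horizontal. Measuring y along the incline from the free-surface line, vertical depth h = y·sinθ with sinθ = 0.800731.
Along the incline, y_c = h_c/sinθ = 6.39654/0.800731 = 7.98838 m.
The centroid lies 1.2/2 = 0.6 m below the top edge, so the top edge sits at y_top = 7.98838 − 0.6 = 7.38838 m along the incline.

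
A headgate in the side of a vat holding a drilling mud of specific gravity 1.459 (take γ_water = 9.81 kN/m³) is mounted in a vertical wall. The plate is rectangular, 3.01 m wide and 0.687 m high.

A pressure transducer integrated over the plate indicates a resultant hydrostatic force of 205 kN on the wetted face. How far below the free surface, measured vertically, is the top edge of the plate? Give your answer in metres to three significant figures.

γ = 1.459 × 9.81 = 14.31279 kN/m³.
A = 3.01 × 0.687 = 2.06787 m².
From F = γ·h_c·A, the centroid depth is h_c = 205/(14.31279 × 2.06787) = 6.92638 m.
The centroid lies 0.687/2 = 0.3435 m below the top edge, so the top edge sits at h_top = 6.92638 − 0.3435 = 6.58288 m below the surface.

d_top ≈ 6.58 m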